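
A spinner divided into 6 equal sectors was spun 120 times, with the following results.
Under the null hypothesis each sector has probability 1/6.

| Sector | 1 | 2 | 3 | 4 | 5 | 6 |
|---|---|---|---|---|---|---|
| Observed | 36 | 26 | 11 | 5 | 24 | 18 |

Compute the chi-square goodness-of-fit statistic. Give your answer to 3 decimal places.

30.900

Expected count for each of the 6 categories: 120/6 = 20.
1: (36 − 20)²/20 = 256/20 = 12.8000
2: (26 − 20)²/20 = 36/20 = 1.8000
3: (11 − 20)²/20 = 81/20 = 4.0500
4: (5 − 20)²/20 = 225/20 = 11.2500
5: (24 − 20)²/20 = 16/20 = 0.8000
6: (18 − 20)²/20 = 4/20 = 0.2000
Sum = 30.900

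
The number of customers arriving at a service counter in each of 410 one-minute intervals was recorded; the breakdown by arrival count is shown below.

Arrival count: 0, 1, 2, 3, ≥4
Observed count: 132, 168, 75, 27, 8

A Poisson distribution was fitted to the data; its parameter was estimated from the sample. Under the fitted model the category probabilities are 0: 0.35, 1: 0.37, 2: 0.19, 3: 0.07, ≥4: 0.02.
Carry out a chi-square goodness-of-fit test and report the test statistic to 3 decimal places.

Expected counts E_i = n·p_i: 410×0.35 = 143.5, 410×0.37 = 151.7, 410×0.19 = 77.9, 410×0.07 = 28.7, 410×0.02 = 8.2.
χ² = (132−143.5)²/143.5 + (168−151.7)²/151.7 + (75−77.9)²/77.9 + (27−28.7)²/28.7 + (8−8.2)²/8.2
   = 0.9216 + 1.7514 + 0.1080 + 0.1007 + 0.0049
Sum = 2.887

2.887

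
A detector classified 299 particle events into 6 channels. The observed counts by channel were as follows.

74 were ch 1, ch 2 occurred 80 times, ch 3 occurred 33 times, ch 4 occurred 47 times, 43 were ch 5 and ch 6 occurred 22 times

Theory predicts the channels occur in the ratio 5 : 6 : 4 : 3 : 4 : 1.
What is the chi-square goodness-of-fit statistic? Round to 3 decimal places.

Ratio total = 23. Expected counts: 299×5/23 = 65, 299×6/23 = 78, 299×4/23 = 52, 299×3/23 = 39, 299×4/23 = 52, 299×1/23 = 13.
cat         O        E   (O−E)²/E
ch 1       74       65     1.2462
ch 2       80       78     0.0513
ch 3       33       52     6.9423
ch 4       47       39     1.6410
ch 5       43       52     1.5577
ch 6       22       13     6.2308
Sum = 17.669

17.669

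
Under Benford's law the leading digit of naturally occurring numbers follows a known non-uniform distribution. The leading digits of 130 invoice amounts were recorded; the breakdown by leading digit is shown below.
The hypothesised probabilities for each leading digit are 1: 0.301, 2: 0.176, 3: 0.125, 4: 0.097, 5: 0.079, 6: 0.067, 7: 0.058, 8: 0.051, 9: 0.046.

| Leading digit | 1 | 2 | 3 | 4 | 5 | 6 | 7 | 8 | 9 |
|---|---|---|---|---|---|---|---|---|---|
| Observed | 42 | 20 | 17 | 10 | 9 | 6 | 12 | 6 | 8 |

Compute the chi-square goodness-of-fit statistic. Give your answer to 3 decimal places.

Expected counts E_i = n·p_i: 130×0.301 = 39.13, 130×0.176 = 22.88, 130×0.125 = 16.25, 130×0.097 = 12.61, 130×0.079 = 10.27, 130×0.067 = 8.71, 130×0.058 = 7.54, 130×0.051 = 6.63, 130×0.046 = 5.98.
1: (42 − 39.13)²/39.13 = 8.2369/39.13 = 0.2105
2: (20 − 22.88)²/22.88 = 8.2944/22.88 = 0.3625
3: (17 − 16.25)²/16.25 = 0.5625/16.25 = 0.0346
4: (10 − 12.61)²/12.61 = 6.8121/12.61 = 0.5402
5: (9 − 10.27)²/10.27 = 1.6129/10.27 = 0.1570
6: (6 − 8.71)²/8.71 = 7.3441/8.71 = 0.8432
7: (12 − 7.54)²/7.54 = 19.8916/7.54 = 2.6381
8: (6 − 6.63)²/6.63 = 0.3969/6.63 = 0.0599
9: (8 − 5.98)²/5.98 = 4.0804/5.98 = 0.6823
Sum = 5.528

5.528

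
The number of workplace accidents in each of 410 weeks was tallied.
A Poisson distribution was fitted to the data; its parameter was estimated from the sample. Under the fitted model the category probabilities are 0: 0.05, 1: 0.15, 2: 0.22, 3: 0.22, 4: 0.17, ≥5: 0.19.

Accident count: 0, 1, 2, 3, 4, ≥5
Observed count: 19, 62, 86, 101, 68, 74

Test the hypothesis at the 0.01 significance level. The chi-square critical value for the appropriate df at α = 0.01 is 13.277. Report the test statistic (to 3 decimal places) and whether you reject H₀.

Expected counts E_i = n·p_i: 410×0.05 = 20.5, 410×0.15 = 61.5, 410×0.22 = 90.2, 410×0.22 = 90.2, 410×0.17 = 69.7, 410×0.19 = 77.9.
cat         O        E   (O−E)²/E
0          19     20.5     0.1098
1          62     61.5     0.0041
2          86     90.2     0.1956
3         101     90.2     1.2931
4          68     69.7     0.0415
≥5         74     77.9     0.1953
Sum = 1.839
df = 4. Since 1.839 < 13.277, we do not reject H₀.

1.839; do not reject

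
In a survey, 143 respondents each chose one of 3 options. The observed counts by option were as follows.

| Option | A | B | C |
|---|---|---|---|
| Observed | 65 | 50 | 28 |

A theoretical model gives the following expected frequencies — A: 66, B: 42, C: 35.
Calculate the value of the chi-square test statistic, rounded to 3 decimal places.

2.939

A: (65 − 66)²/66 = 1/66 = 0.0152
B: (50 − 42)²/42 = 64/42 = 1.5238
C: (28 − 35)²/35 = 49/35 = 1.4000
Sum = 2.939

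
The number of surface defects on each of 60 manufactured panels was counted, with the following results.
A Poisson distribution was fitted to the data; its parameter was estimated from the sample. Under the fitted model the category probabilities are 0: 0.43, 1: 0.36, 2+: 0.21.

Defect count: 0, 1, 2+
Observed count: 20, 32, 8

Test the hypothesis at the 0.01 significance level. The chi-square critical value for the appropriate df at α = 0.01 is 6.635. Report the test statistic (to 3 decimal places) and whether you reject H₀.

Expected counts E_i = n·p_i: 60×0.43 = 25.8, 60×0.36 = 21.6, 60×0.21 = 12.6.
cat         O        E   (O−E)²/E
0          20     25.8     1.3039
1          32     21.6     5.0074
2+          8     12.6     1.6794
Sum = 7.991
df = 1. Since 7.991 > 6.635, we reject H₀.

7.991; reject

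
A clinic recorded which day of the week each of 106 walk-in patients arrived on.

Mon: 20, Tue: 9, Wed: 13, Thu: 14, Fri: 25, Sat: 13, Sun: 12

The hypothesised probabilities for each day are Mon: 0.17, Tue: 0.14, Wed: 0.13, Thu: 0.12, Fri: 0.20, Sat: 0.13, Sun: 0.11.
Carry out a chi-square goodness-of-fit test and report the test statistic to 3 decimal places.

Expected counts E_i = n·p_i: 106×0.17 = 18.02, 106×0.14 = 14.84, 106×0.13 = 13.78, 106×0.12 = 12.72, 106×0.20 = 21.2, 106×0.13 = 13.78, 106×0.11 = 11.66.
cat         O        E   (O−E)²/E
Mon        20    18.02     0.2176
Tue         9    14.84     2.2982
Wed        13    13.78     0.0442
Thu        14    12.72     0.1288
Fri        25     21.2     0.6811
Sat        13    13.78     0.0442
Sun        12    11.66     0.0099
Sum = 3.424

3.424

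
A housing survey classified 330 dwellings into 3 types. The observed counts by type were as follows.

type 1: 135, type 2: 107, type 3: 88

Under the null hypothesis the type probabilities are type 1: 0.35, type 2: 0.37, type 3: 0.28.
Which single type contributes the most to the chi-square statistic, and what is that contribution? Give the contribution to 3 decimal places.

type 1, 3.292

Expected counts E_i = n·p_i: 330×0.35 = 115.5, 330×0.37 = 122.1, 330×0.28 = 92.4.
cat         O        E   (O−E)²/E
type 1    135    115.5     3.2922
type 2    107    122.1     1.8674
type 3     88     92.4     0.2095
The largest term is for type 1: 3.292.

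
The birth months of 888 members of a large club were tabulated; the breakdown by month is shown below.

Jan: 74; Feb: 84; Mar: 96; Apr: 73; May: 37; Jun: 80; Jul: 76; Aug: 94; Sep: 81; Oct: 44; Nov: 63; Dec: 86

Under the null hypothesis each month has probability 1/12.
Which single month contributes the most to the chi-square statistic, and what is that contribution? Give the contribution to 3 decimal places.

May, 18.500

Under H₀ each category has probability 1/12, so each expected count is 888/12 = 74.
Jan: (74 − 74)²/74 = 0/74 = 0.0000
Feb: (84 − 74)²/74 = 100/74 = 1.3514
Mar: (96 − 74)²/74 = 484/74 = 6.5405
Apr: (73 − 74)²/74 = 1/74 = 0.0135
May: (37 − 74)²/74 = 1369/74 = 18.5000
Jun: (80 − 74)²/74 = 36/74 = 0.4865
Jul: (76 − 74)²/74 = 4/74 = 0.0541
Aug: (94 − 74)²/74 = 400/74 = 5.4054
Sep: (81 − 74)²/74 = 49/74 = 0.6622
Oct: (44 − 74)²/74 = 900/74 = 12.1622
Nov: (63 − 74)²/74 = 121/74 = 1.6351
Dec: (86 − 74)²/74 = 144/74 = 1.9459
The largest term is for May: 18.500.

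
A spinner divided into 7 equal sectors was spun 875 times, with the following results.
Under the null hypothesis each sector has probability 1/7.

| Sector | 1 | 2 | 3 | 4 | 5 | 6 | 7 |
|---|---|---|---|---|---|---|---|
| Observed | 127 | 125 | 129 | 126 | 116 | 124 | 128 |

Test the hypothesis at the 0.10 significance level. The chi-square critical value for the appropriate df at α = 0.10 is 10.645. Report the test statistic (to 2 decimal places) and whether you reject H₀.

Expected count for each of the 7 categories: 875/7 = 125.
cat         O        E   (O−E)²/E
1         127      125      0.032
2         125      125      0.000
3         129      125      0.128
4         126      125      0.008
5         116      125      0.648
6         124      125      0.008
7         128      125      0.072
Sum = 0.90
df = 6. Since 0.90 < 10.645, we do not reject H₀.

0.90; do not reject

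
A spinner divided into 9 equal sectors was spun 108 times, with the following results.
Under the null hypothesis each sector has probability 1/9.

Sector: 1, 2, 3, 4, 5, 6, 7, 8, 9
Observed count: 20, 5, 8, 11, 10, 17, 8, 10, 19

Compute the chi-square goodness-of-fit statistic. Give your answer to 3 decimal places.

19.000

Expected count for each of the 9 categories: 108/9 = 12.
1: (20 − 12)²/12 = 64/12 = 5.3333
2: (5 − 12)²/12 = 49/12 = 4.0833
3: (8 − 12)²/12 = 16/12 = 1.3333
4: (11 − 12)²/12 = 1/12 = 0.0833
5: (10 − 12)²/12 = 4/12 = 0.3333
6: (17 − 12)²/12 = 25/12 = 2.0833
7: (8 − 12)²/12 = 16/12 = 1.3333
8: (10 − 12)²/12 = 4/12 = 0.3333
9: (19 − 12)²/12 = 49/12 = 4.0833
Sum = 19.000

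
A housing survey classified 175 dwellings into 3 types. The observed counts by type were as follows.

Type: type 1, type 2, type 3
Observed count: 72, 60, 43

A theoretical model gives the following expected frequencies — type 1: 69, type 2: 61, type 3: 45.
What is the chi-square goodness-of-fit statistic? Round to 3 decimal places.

cat         O        E   (O−E)²/E
type 1     72       69     0.1304
type 2     60       61     0.0164
type 3     43       45     0.0889
Sum = 0.236

0.236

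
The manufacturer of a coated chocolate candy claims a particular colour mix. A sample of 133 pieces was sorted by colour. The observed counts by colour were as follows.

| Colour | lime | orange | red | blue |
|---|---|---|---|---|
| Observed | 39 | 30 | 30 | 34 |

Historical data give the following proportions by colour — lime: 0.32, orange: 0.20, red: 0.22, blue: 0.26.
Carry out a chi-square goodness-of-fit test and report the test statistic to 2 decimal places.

Expected counts E_i = n·p_i: 133×0.32 = 42.56, 133×0.20 = 26.6, 133×0.22 = 29.26, 133×0.26 = 34.58.
cat         O        E   (O−E)²/E
lime       39    42.56      0.298
orange     30     26.6      0.435
red        30    29.26      0.019
blue       34    34.58      0.010
Sum = 0.76

0.76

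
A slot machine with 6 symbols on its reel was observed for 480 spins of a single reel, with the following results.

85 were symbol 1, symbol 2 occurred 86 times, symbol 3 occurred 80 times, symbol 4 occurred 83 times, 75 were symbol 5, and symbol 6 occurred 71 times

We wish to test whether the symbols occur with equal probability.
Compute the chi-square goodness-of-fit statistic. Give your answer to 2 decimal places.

2.20

Under H₀ each category has probability 1/6, so each expected count is 480/6 = 80.
cat           O        E   (O−E)²/E
symbol 1     85       80      0.313
symbol 2     86       80      0.450
symbol 3     80       80      0.000
symbol 4     83       80      0.113
symbol 5     75       80      0.313
symbol 6     71       80      1.013
Sum = 2.20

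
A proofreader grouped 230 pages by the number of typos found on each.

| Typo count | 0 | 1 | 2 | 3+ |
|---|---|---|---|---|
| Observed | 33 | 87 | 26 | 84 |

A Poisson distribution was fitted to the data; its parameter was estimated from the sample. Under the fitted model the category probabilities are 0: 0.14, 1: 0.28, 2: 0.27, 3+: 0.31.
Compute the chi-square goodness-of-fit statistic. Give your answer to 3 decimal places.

31.199

Expected counts E_i = n·p_i: 230×0.14 = 32.2, 230×0.28 = 64.4, 230×0.27 = 62.1, 230×0.31 = 71.3.
cat         O        E   (O−E)²/E
0          33     32.2     0.0199
1          87     64.4     7.9311
2          26     62.1    20.9857
3+         84     71.3     2.2621
Sum = 31.199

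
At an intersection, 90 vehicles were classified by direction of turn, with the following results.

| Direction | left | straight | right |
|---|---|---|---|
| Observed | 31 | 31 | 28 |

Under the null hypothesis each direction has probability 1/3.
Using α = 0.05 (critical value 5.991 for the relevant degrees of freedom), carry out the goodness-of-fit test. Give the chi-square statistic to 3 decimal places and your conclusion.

0.200; do not reject

Under H₀ each category has probability 1/3, so each expected count is 90/3 = 30.
left: (31 − 30)²/30 = 1/30 = 0.0333
straight: (31 − 30)²/30 = 1/30 = 0.0333
right: (28 − 30)²/30 = 4/30 = 0.1333
Sum = 0.200
df = 2. Since 0.200 < 5.991, we do not reject H₀.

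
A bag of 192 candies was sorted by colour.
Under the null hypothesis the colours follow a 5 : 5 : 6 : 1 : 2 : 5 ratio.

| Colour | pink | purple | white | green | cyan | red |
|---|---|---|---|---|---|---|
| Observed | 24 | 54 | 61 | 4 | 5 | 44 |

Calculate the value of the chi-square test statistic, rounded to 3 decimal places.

Ratio total = 24. Expected counts: 192×5/24 = 40, 192×5/24 = 40, 192×6/24 = 48, 192×1/24 = 8, 192×2/24 = 16, 192×5/24 = 40.
cat         O        E   (O−E)²/E
pink       24       40     6.4000
purple     54       40     4.9000
white      61       48     3.5208
green       4        8     2.0000
cyan        5       16     7.5625
red        44       40     0.4000
Sum = 24.783

24.783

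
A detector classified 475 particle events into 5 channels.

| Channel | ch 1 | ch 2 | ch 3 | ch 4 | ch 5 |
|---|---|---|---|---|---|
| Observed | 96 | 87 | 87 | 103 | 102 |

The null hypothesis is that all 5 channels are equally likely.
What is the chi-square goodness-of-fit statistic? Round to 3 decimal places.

Under H₀ each category has probability 1/5, so each expected count is 475/5 = 95.
cat         O        E   (O−E)²/E
ch 1       96       95     0.0105
ch 2       87       95     0.6737
ch 3       87       95     0.6737
ch 4      103       95     0.6737
ch 5      102       95     0.5158
Sum = 2.547

2.547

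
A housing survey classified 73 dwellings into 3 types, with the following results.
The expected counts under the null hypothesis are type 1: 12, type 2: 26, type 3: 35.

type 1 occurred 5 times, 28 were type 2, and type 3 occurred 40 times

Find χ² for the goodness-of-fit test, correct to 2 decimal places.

4.95

cat         O        E   (O−E)²/E
type 1      5       12      4.083
type 2     28       26      0.154
type 3     40       35      0.714
Sum = 4.95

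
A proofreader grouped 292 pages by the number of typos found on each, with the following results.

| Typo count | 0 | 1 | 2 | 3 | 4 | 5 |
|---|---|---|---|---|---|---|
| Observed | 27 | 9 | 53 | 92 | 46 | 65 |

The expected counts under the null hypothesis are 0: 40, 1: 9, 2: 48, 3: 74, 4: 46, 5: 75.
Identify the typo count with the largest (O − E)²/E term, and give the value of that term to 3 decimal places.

3, 4.378

0: (27 − 40)²/40 = 169/40 = 4.2250
1: (9 − 9)²/9 = 0/9 = 0.0000
2: (53 − 48)²/48 = 25/48 = 0.5208
3: (92 − 74)²/74 = 324/74 = 4.3784
4: (46 − 46)²/46 = 0/46 = 0.0000
5: (65 − 75)²/75 = 100/75 = 1.3333
The largest term is for 3: 4.378.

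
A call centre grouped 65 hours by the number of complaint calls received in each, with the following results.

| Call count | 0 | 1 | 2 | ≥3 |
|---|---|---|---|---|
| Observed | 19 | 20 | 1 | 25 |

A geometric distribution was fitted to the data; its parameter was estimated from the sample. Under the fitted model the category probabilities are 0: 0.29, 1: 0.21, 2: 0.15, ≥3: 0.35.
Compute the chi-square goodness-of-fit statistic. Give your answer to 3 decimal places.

Expected counts E_i = n·p_i: 65×0.29 = 18.85, 65×0.21 = 13.65, 65×0.15 = 9.75, 65×0.35 = 22.75.
0: (19 − 18.85)²/18.85 = 0.0225/18.85 = 0.0012
1: (20 − 13.65)²/13.65 = 40.3225/13.65 = 2.9540
2: (1 − 9.75)²/9.75 = 76.5625/9.75 = 7.8526
≥3: (25 − 22.75)²/22.75 = 5.0625/22.75 = 0.2225
Sum = 11.030

11.030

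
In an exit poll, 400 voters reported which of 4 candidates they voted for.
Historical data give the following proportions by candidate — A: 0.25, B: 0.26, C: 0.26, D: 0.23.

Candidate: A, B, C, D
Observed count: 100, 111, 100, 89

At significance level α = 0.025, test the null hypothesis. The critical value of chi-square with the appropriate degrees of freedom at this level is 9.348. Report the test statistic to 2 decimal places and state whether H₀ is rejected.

0.72; do not reject

Expected counts E_i = n·p_i: 400×0.25 = 100, 400×0.26 = 104, 400×0.26 = 104, 400×0.23 = 92.
χ² = (100−100)²/100 + (111−104)²/104 + (100−104)²/104 + (89−92)²/92
   = 0.000 + 0.471 + 0.154 + 0.098
Sum = 0.72
df = 3. Since 0.72 < 9.348, we do not reject H₀.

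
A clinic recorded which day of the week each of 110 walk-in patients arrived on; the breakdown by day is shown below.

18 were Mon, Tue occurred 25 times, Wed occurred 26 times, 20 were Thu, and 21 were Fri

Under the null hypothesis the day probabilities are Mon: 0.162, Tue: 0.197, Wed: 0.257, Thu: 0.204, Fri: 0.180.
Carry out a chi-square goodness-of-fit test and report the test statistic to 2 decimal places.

Expected counts E_i = n·p_i: 110×0.162 = 17.82, 110×0.197 = 21.67, 110×0.257 = 28.27, 110×0.204 = 22.44, 110×0.180 = 19.8.
cat         O        E   (O−E)²/E
Mon        18    17.82      0.002
Tue        25    21.67      0.512
Wed        26    28.27      0.182
Thu        20    22.44      0.265
Fri        21     19.8      0.073
Sum = 1.03

1.03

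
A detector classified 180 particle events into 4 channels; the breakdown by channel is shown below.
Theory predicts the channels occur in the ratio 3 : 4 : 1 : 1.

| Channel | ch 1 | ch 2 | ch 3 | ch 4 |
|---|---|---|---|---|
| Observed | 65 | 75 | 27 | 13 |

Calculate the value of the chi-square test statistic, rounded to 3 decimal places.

Ratio total = 9. Expected counts: 180×3/9 = 60, 180×4/9 = 80, 180×1/9 = 20, 180×1/9 = 20.
cat         O        E   (O−E)²/E
ch 1       65       60     0.4167
ch 2       75       80     0.3125
ch 3       27       20     2.4500
ch 4       13       20     2.4500
Sum = 5.629

5.629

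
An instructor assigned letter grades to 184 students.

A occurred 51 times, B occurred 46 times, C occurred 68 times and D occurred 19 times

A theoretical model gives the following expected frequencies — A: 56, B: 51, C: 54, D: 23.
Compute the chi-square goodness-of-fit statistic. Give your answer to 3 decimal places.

5.262

A: (51 − 56)²/56 = 25/56 = 0.4464
B: (46 − 51)²/51 = 25/51 = 0.4902
C: (68 − 54)²/54 = 196/54 = 3.6296
D: (19 − 23)²/23 = 16/23 = 0.6957
Sum = 5.262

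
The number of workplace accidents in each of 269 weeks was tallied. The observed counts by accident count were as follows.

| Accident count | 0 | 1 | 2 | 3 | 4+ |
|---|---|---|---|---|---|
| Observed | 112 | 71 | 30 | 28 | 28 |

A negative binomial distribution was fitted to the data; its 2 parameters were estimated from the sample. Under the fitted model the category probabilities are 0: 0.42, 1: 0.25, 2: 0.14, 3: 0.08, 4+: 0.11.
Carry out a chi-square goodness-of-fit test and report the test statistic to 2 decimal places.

Expected counts E_i = n·p_i: 269×0.42 = 112.98, 269×0.25 = 67.25, 269×0.14 = 37.66, 269×0.08 = 21.52, 269×0.11 = 29.59.
χ² = (112−112.98)²/112.98 + (71−67.25)²/67.25 + (30−37.66)²/37.66 + (28−21.52)²/21.52 + (28−29.59)²/29.59
   = 0.009 + 0.209 + 1.558 + 1.951 + 0.085
Sum = 3.81

3.81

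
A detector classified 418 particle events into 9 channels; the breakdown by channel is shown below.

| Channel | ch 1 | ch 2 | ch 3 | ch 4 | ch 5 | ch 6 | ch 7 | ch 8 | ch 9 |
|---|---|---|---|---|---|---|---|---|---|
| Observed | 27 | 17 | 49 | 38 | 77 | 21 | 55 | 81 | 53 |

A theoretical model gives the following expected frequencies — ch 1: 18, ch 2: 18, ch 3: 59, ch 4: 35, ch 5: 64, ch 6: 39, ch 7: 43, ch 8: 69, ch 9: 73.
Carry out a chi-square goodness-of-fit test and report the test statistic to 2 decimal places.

28.37

ch 1: (27 − 18)²/18 = 81/18 = 4.500
ch 2: (17 − 18)²/18 = 1/18 = 0.056
ch 3: (49 − 59)²/59 = 100/59 = 1.695
ch 4: (38 − 35)²/35 = 9/35 = 0.257
ch 5: (77 − 64)²/64 = 169/64 = 2.641
ch 6: (21 − 39)²/39 = 324/39 = 8.308
ch 7: (55 − 43)²/43 = 144/43 = 3.349
ch 8: (81 − 69)²/69 = 144/69 = 2.087
ch 9: (53 − 73)²/73 = 400/73 = 5.479
Sum = 28.37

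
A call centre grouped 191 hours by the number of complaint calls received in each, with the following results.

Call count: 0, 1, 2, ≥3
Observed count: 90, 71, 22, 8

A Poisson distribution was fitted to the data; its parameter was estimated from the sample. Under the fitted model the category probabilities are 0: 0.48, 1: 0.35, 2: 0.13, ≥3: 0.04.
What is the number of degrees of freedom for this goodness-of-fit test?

2

There are k = 4 categories and 1 parameter estimated from the data, so df = 4 − 1 − 1 = 2.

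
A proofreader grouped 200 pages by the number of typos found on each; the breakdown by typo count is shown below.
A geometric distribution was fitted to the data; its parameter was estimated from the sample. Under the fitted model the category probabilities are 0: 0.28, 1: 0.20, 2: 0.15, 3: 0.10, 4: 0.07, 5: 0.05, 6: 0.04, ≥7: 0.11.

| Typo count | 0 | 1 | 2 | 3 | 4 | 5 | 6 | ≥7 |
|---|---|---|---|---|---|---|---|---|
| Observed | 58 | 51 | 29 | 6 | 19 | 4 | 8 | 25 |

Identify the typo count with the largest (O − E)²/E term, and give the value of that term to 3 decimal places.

3, 9.800

Expected counts E_i = n·p_i: 200×0.28 = 56, 200×0.20 = 40, 200×0.15 = 30, 200×0.10 = 20, 200×0.07 = 14, 200×0.05 = 10, 200×0.04 = 8, 200×0.11 = 22.
0: (58 − 56)²/56 = 4/56 = 0.0714
1: (51 − 40)²/40 = 121/40 = 3.0250
2: (29 − 30)²/30 = 1/30 = 0.0333
3: (6 − 20)²/20 = 196/20 = 9.8000
4: (19 − 14)²/14 = 25/14 = 1.7857
5: (4 − 10)²/10 = 36/10 = 3.6000
6: (8 − 8)²/8 = 0/8 = 0.0000
≥7: (25 − 22)²/22 = 9/22 = 0.4091
The largest term is for 3: 9.800.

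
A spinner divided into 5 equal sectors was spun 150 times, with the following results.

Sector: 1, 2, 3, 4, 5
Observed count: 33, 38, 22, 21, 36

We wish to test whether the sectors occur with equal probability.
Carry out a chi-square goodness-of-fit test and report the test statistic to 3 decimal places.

Under H₀ each category has probability 1/5, so each expected count is 150/5 = 30.
cat         O        E   (O−E)²/E
1          33       30     0.3000
2          38       30     2.1333
3          22       30     2.1333
4          21       30     2.7000
5          36       30     1.2000
Sum = 8.467

8.467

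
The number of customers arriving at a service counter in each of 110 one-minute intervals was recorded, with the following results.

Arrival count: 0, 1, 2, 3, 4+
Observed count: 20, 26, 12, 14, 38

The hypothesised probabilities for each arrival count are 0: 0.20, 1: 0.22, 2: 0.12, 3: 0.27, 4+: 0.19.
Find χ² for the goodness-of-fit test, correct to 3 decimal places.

22.715

Expected counts E_i = n·p_i: 110×0.20 = 22, 110×0.22 = 24.2, 110×0.12 = 13.2, 110×0.27 = 29.7, 110×0.19 = 20.9.
0: (20 − 22)²/22 = 4/22 = 0.1818
1: (26 − 24.2)²/24.2 = 3.24/24.2 = 0.1339
2: (12 − 13.2)²/13.2 = 1.44/13.2 = 0.1091
3: (14 − 29.7)²/29.7 = 246.49/29.7 = 8.2993
4+: (38 − 20.9)²/20.9 = 292.41/20.9 = 13.9909
Sum = 22.715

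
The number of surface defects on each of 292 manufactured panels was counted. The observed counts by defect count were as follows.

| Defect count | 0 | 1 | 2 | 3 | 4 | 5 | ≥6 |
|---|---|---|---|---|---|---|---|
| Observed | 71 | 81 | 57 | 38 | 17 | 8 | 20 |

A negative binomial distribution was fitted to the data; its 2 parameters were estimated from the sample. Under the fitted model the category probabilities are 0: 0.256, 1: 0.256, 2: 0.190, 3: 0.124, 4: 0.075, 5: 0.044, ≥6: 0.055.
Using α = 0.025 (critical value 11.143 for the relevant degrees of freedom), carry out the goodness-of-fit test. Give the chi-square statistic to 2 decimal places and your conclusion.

4.73; do not reject

Expected counts E_i = n·p_i: 292×0.256 = 74.752, 292×0.256 = 74.752, 292×0.190 = 55.48, 292×0.124 = 36.208, 292×0.075 = 21.9, 292×0.044 = 12.848, 292×0.055 = 16.06.
0: (71 − 74.752)²/74.752 = 14.077504/74.752 = 0.188
1: (81 − 74.752)²/74.752 = 39.037504/74.752 = 0.522
2: (57 − 55.48)²/55.48 = 2.3104/55.48 = 0.042
3: (38 − 36.208)²/36.208 = 3.211264/36.208 = 0.089
4: (17 − 21.9)²/21.9 = 24.01/21.9 = 1.096
5: (8 − 12.848)²/12.848 = 23.503104/12.848 = 1.829
≥6: (20 − 16.06)²/16.06 = 15.5236/16.06 = 0.967
Sum = 4.73
df = 4. Since 4.73 < 11.143, we do not reject H₀.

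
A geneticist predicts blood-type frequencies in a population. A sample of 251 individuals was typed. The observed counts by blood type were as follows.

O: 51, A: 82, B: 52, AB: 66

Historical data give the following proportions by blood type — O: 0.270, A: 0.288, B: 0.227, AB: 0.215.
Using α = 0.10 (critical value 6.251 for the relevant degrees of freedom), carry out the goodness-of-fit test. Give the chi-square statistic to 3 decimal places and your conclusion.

Expected counts E_i = n·p_i: 251×0.270 = 67.77, 251×0.288 = 72.288, 251×0.227 = 56.977, 251×0.215 = 53.965.
O: (51 − 67.77)²/67.77 = 281.2329/67.77 = 4.1498
A: (82 − 72.288)²/72.288 = 94.322944/72.288 = 1.3048
B: (52 − 56.977)²/56.977 = 24.770529/56.977 = 0.4347
AB: (66 − 53.965)²/53.965 = 144.841225/53.965 = 2.6840
Sum = 8.573
df = 3. Since 8.573 > 6.251, we reject H₀.

8.573; reject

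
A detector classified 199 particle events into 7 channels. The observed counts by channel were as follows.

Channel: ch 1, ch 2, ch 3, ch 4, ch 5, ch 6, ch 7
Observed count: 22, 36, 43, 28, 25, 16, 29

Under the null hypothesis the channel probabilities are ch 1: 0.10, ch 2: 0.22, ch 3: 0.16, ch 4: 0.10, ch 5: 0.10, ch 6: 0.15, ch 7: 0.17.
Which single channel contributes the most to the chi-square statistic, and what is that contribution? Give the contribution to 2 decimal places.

ch 6, 6.43

Expected counts E_i = n·p_i: 199×0.10 = 19.9, 199×0.22 = 43.78, 199×0.16 = 31.84, 199×0.10 = 19.9, 199×0.10 = 19.9, 199×0.15 = 29.85, 199×0.17 = 33.83.
cat         O        E   (O−E)²/E
ch 1       22     19.9      0.222
ch 2       36    43.78      1.383
ch 3       43    31.84      3.912
ch 4       28     19.9      3.297
ch 5       25     19.9      1.307
ch 6       16    29.85      6.426
ch 7       29    33.83      0.690
The largest term is for ch 6: 6.43.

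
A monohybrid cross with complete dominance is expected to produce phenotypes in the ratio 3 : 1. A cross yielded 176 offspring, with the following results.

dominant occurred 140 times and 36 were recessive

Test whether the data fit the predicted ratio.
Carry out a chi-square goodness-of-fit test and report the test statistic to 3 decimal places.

1.939

Ratio total = 4. Expected counts: 176×3/4 = 132, 176×1/4 = 44.
dominant: (140 − 132)²/132 = 64/132 = 0.4848
recessive: (36 − 44)²/44 = 64/44 = 1.4545
Sum = 1.939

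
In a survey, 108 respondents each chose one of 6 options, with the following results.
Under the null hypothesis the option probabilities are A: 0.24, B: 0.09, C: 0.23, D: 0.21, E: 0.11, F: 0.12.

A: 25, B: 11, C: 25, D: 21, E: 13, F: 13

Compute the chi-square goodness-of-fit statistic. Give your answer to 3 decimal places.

0.432

Expected counts E_i = n·p_i: 108×0.24 = 25.92, 108×0.09 = 9.72, 108×0.23 = 24.84, 108×0.21 = 22.68, 108×0.11 = 11.88, 108×0.12 = 12.96.
A: (25 − 25.92)²/25.92 = 0.8464/25.92 = 0.0327
B: (11 − 9.72)²/9.72 = 1.6384/9.72 = 0.1686
C: (25 − 24.84)²/24.84 = 0.0256/24.84 = 0.0010
D: (21 − 22.68)²/22.68 = 2.8224/22.68 = 0.1244
E: (13 − 11.88)²/11.88 = 1.2544/11.88 = 0.1056
F: (13 − 12.96)²/12.96 = 0.0016/12.96 = 0.0001
Sum = 0.432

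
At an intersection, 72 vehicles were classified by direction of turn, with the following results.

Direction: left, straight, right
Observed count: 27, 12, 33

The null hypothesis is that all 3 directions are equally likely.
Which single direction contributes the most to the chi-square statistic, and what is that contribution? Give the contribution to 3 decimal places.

Expected count for each of the 3 categories: 72/3 = 24.
cat           O        E   (O−E)²/E
left         27       24     0.3750
straight     12       24     6.0000
right        33       24     3.3750
The largest term is for straight: 6.000.

straight, 6.000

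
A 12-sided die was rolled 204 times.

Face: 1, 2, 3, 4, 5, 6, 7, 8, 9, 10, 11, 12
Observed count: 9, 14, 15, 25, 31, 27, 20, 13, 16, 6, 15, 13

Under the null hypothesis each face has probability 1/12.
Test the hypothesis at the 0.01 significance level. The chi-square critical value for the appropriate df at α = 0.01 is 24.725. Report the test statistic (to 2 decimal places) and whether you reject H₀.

Expected count for each of the 12 categories: 204/12 = 17.
1: (9 − 17)²/17 = 64/17 = 3.765
2: (14 − 17)²/17 = 9/17 = 0.529
3: (15 − 17)²/17 = 4/17 = 0.235
4: (25 − 17)²/17 = 64/17 = 3.765
5: (31 − 17)²/17 = 196/17 = 11.529
6: (27 − 17)²/17 = 100/17 = 5.882
7: (20 − 17)²/17 = 9/17 = 0.529
8: (13 − 17)²/17 = 16/17 = 0.941
9: (16 − 17)²/17 = 1/17 = 0.059
10: (6 − 17)²/17 = 121/17 = 7.118
11: (15 − 17)²/17 = 4/17 = 0.235
12: (13 − 17)²/17 = 16/17 = 0.941
Sum = 35.53
df = 11. Since 35.53 > 24.725, we reject H₀.

35.53; reject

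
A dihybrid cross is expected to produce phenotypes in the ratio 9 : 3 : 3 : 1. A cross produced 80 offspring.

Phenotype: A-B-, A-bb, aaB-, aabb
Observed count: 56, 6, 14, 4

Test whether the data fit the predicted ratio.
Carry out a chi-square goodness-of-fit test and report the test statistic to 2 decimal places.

Ratio total = 16. Expected counts: 80×9/16 = 45, 80×3/16 = 15, 80×3/16 = 15, 80×1/16 = 5.
A-B-: (56 − 45)²/45 = 121/45 = 2.689
A-bb: (6 − 15)²/15 = 81/15 = 5.400
aaB-: (14 − 15)²/15 = 1/15 = 0.067
aabb: (4 − 5)²/5 = 1/5 = 0.200
Sum = 8.36

8.36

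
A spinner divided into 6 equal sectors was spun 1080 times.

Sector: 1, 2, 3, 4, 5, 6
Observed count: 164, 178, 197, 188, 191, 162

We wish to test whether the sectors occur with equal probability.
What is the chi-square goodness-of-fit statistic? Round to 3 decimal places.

Under H₀ each category has probability 1/6, so each expected count is 1080/6 = 180.
χ² = (164−180)²/180 + (178−180)²/180 + (197−180)²/180 + (188−180)²/180 + (191−180)²/180 + (162−180)²/180
   = 1.4222 + 0.0222 + 1.6056 + 0.3556 + 0.6722 + 1.8000
Sum = 5.878

5.878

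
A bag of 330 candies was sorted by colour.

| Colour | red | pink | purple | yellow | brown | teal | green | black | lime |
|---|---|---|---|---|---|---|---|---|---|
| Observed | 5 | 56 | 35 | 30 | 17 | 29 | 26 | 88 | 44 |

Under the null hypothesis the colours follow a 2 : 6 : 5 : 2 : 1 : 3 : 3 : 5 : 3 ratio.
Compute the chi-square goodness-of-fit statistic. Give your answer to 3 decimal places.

Ratio total = 30. Expected counts: 330×2/30 = 22, 330×6/30 = 66, 330×5/30 = 55, 330×2/30 = 22, 330×1/30 = 11, 330×3/30 = 33, 330×3/30 = 33, 330×5/30 = 55, 330×3/30 = 33.
cat         O        E   (O−E)²/E
red         5       22    13.1364
pink       56       66     1.5152
purple     35       55     7.2727
yellow     30       22     2.9091
brown      17       11     3.2727
teal       29       33     0.4848
green      26       33     1.4848
black      88       55    19.8000
lime       44       33     3.6667
Sum = 53.542

53.542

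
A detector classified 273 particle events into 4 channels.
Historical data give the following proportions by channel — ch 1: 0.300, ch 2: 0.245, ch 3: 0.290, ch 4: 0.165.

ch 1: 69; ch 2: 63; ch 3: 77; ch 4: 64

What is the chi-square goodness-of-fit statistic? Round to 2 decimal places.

Expected counts E_i = n·p_i: 273×0.300 = 81.9, 273×0.245 = 66.885, 273×0.290 = 79.17, 273×0.165 = 45.045.
cat         O        E   (O−E)²/E
ch 1       69     81.9      2.032
ch 2       63   66.885      0.226
ch 3       77    79.17      0.059
ch 4       64   45.045      7.976
Sum = 10.29

10.29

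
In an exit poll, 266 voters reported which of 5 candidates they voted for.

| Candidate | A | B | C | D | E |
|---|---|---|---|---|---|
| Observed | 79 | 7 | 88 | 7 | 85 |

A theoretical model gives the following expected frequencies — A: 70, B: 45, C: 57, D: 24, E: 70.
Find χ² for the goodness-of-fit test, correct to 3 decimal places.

65.362

cat         O        E   (O−E)²/E
A          79       70     1.1571
B           7       45    32.0889
C          88       57    16.8596
D           7       24    12.0417
E          85       70     3.2143
Sum = 65.362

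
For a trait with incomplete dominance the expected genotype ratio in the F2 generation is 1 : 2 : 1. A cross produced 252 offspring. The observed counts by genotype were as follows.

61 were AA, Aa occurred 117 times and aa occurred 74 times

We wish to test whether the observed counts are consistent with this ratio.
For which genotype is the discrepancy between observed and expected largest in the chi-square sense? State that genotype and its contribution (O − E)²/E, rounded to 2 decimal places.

aa, 1.92

Ratio total = 4. Expected counts: 252×1/4 = 63, 252×2/4 = 126, 252×1/4 = 63.
AA: (61 − 63)²/63 = 4/63 = 0.063
Aa: (117 − 126)²/126 = 81/126 = 0.643
aa: (74 − 63)²/63 = 121/63 = 1.921
The largest term is for aa: 1.92.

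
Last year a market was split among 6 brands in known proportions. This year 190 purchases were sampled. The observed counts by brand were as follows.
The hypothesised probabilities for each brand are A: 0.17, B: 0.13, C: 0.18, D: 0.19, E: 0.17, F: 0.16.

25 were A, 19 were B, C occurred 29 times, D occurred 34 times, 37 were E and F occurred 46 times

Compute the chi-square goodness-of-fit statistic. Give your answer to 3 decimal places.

12.567

Expected counts E_i = n·p_i: 190×0.17 = 32.3, 190×0.13 = 24.7, 190×0.18 = 34.2, 190×0.19 = 36.1, 190×0.17 = 32.3, 190×0.16 = 30.4.
cat         O        E   (O−E)²/E
A          25     32.3     1.6498
B          19     24.7     1.3154
C          29     34.2     0.7906
D          34     36.1     0.1222
E          37     32.3     0.6839
F          46     30.4     8.0053
Sum = 12.567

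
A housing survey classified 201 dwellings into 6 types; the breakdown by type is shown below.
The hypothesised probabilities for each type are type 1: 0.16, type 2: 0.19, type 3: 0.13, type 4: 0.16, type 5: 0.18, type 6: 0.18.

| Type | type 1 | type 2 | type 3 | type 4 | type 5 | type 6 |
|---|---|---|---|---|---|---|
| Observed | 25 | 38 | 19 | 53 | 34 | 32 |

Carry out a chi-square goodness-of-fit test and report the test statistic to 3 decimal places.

Expected counts E_i = n·p_i: 201×0.16 = 32.16, 201×0.19 = 38.19, 201×0.13 = 26.13, 201×0.16 = 32.16, 201×0.18 = 36.18, 201×0.18 = 36.18.
χ² = (25−32.16)²/32.16 + (38−38.19)²/38.19 + (19−26.13)²/26.13 + (53−32.16)²/32.16 + (34−36.18)²/36.18 + (32−36.18)²/36.18
   = 1.5941 + 0.0009 + 1.9455 + 13.5045 + 0.1314 + 0.4829
Sum = 17.659

17.659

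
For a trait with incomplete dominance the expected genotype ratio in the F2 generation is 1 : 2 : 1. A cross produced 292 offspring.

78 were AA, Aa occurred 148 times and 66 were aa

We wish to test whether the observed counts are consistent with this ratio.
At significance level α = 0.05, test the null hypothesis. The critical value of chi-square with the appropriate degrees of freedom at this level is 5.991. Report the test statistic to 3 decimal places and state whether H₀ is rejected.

1.041; do not reject

Ratio total = 4. Expected counts: 292×1/4 = 73, 292×2/4 = 146, 292×1/4 = 73.
cat         O        E   (O−E)²/E
AA         78       73     0.3425
Aa        148      146     0.0274
aa         66       73     0.6712
Sum = 1.041
df = 2. Since 1.041 < 5.991, we do not reject H₀.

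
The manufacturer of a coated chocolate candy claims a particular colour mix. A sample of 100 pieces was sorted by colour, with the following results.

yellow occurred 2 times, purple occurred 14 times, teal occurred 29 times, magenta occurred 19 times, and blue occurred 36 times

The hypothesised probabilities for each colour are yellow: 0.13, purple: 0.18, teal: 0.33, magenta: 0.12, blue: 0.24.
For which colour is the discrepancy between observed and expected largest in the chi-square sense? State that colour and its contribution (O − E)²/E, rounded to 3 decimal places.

Expected counts E_i = n·p_i: 100×0.13 = 13, 100×0.18 = 18, 100×0.33 = 33, 100×0.12 = 12, 100×0.24 = 24.
χ² = (2−13)²/13 + (14−18)²/18 + (29−33)²/33 + (19−12)²/12 + (36−24)²/24
   = 9.3077 + 0.8889 + 0.4848 + 4.0833 + 6.0000
The largest term is for yellow: 9.308.

yellow, 9.308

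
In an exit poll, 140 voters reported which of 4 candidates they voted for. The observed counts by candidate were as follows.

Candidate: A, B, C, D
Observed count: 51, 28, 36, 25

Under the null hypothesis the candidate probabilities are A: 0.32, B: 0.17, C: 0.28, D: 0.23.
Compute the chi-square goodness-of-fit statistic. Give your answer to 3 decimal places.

Expected counts E_i = n·p_i: 140×0.32 = 44.8, 140×0.17 = 23.8, 140×0.28 = 39.2, 140×0.23 = 32.2.
cat         O        E   (O−E)²/E
A          51     44.8     0.8580
B          28     23.8     0.7412
C          36     39.2     0.2612
D          25     32.2     1.6099
Sum = 3.470

3.470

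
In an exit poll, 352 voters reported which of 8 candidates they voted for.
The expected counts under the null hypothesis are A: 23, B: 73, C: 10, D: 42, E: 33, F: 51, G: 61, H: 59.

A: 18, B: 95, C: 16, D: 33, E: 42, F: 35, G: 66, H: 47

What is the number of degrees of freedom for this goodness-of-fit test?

There are k = 8 categories and no parameters were estimated from the data, so df = 8 − 1 = 7.

7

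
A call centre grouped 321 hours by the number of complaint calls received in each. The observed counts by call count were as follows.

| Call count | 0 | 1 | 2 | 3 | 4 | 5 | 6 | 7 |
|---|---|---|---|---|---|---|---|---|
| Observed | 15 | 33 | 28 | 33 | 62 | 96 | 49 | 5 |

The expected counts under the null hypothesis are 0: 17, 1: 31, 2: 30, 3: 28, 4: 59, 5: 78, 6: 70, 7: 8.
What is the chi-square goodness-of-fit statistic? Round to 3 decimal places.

0: (15 − 17)²/17 = 4/17 = 0.2353
1: (33 − 31)²/31 = 4/31 = 0.1290
2: (28 − 30)²/30 = 4/30 = 0.1333
3: (33 − 28)²/28 = 25/28 = 0.8929
4: (62 − 59)²/59 = 9/59 = 0.1525
5: (96 − 78)²/78 = 324/78 = 4.1538
6: (49 − 70)²/70 = 441/70 = 6.3000
7: (5 − 8)²/8 = 9/8 = 1.1250
Sum = 13.122

13.122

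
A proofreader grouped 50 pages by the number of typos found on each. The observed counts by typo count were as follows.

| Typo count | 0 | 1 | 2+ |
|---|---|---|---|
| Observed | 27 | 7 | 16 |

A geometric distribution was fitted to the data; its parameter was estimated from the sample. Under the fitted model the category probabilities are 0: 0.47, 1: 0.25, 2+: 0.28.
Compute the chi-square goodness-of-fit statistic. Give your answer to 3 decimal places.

3.227

Expected counts E_i = n·p_i: 50×0.47 = 23.5, 50×0.25 = 12.5, 50×0.28 = 14.
cat         O        E   (O−E)²/E
0          27     23.5     0.5213
1           7     12.5     2.4200
2+         16       14     0.2857
Sum = 3.227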